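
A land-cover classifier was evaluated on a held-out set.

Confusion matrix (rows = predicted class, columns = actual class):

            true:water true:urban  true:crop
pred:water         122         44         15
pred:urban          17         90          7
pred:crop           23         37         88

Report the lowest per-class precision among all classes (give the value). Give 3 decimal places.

0.595

Per-class precision (TP/(TP+FP)):
  water: TP=122, FP=44+15=59 → 122/181 = 0.6740
  urban: TP=90, FP=17+7=24 → 90/114 = 0.7895
  crop: TP=88, FP=23+37=60 → 88/148 = 0.5946
Lowest is class 'crop' with precision = 0.595.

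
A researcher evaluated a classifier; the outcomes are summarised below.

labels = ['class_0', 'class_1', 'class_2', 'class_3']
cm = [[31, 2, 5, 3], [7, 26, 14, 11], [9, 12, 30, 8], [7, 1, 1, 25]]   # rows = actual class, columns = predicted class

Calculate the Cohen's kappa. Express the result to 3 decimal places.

0.446

Observed agreement pₒ = trace/N = 112/192 = 0.5833
Expected agreement pₑ = Σ (rowᵢ·colᵢ)/N² = (41·54 + 58·41 + 59·50 + 34·47)/192² = 0.2479
κ = (pₒ − pₑ)/(1 − pₑ) = (0.5833 − 0.2479)/(1 − 0.2479) = 0.446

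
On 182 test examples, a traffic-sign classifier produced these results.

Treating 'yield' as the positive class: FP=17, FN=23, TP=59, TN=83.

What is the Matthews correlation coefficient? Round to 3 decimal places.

0.554

MCC = (TP·TN − FP·FN) / √((TP+FP)(TP+FN)(TN+FP)(TN+FN))
Numerator = 59·83 − 17·23 = 4506
Denominator = √(76·82·100·106) = √66059200 = 8127.6811
MCC = 4506 / 8127.6811 = 0.554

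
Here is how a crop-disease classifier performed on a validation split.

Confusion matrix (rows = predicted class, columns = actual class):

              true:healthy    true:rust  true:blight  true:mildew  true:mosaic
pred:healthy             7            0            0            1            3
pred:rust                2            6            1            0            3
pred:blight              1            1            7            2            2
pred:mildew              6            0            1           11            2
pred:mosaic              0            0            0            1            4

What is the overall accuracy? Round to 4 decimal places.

Accuracy = trace / total = (7+6+7+11+4=35) / 61 = 35/61 = 0.5738

0.5738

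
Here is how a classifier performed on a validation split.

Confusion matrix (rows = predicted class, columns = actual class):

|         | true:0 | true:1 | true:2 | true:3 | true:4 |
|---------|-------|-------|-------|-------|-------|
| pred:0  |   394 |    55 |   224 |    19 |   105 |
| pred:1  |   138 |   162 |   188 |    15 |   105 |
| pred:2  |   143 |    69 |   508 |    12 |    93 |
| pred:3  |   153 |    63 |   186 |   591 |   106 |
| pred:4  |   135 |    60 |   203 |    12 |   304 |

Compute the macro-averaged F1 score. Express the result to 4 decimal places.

0.4689

Per-class F1 score (2·TP/(2·TP+FP+FN)):
  0: TP=394, FP=55+224+19+105=403, FN=138+143+153+135=569 → 788/1760 = 0.44773
  1: TP=162, FP=138+188+15+105=446, FN=55+69+63+60=247 → 324/1017 = 0.31858
  2: TP=508, FP=143+69+12+93=317, FN=224+188+186+203=801 → 1016/2134 = 0.47610
  3: TP=591, FP=153+63+186+106=508, FN=19+15+12+12=58 → 1182/1748 = 0.67620
  4: TP=304, FP=135+60+203+12=410, FN=105+105+93+106=409 → 608/1427 = 0.42607
Macro-F1 score = mean = (0.44773 + 0.31858 + 0.47610 + 0.67620 + 0.42607) / 5 = 0.4689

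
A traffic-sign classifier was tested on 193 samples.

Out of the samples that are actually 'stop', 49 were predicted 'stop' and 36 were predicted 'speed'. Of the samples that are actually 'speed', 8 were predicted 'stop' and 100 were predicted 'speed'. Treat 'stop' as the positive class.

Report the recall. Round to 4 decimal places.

0.5765

Recall = TP/(TP+FN) = 49/(49+36) = 49/85 = 0.5765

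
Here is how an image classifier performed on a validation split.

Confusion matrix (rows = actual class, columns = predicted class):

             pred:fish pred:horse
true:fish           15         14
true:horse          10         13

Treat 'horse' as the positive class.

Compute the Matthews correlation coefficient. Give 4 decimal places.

0.0820

MCC = (TP·TN − FP·FN) / √((TP+FP)(TP+FN)(TN+FP)(TN+FN))
Numerator = 13·15 − 14·10 = 55
Denominator = √(27·23·29·25) = √450225 = 670.9881
MCC = 55 / 670.9881 = 0.0820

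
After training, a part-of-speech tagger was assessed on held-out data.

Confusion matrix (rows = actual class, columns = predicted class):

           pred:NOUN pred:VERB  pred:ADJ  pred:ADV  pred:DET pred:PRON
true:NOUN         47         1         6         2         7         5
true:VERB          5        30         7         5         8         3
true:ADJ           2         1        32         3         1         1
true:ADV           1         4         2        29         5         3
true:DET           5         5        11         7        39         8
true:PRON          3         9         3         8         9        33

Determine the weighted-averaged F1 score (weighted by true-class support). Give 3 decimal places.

0.598

Per-class F1 score (2·TP/(2·TP+FP+FN)):
  NOUN: TP=47, FP=5+2+1+5+3=16, FN=1+6+2+7+5=21 → 94/131 = 0.7176
  VERB: TP=30, FP=1+1+4+5+9=20, FN=5+7+5+8+3=28 → 60/108 = 0.5556
  ADJ: TP=32, FP=6+7+2+11+3=29, FN=2+1+3+1+1=8 → 64/101 = 0.6337
  ADV: TP=29, FP=2+5+3+7+8=25, FN=1+4+2+5+3=15 → 58/98 = 0.5918
  DET: TP=39, FP=7+8+1+5+9=30, FN=5+5+11+7+8=36 → 78/144 = 0.5417
  PRON: TP=33, FP=5+3+1+3+8=20, FN=3+9+3+8+9=32 → 66/118 = 0.5593
Weighted-F1 score = Σ (supportᵢ/N)·F1 scoreᵢ with N=350: (68/350)·0.7176 + (58/350)·0.5556 + (40/350)·0.6337 + (44/350)·0.5918 + (75/350)·0.5417 + (65/350)·0.5593 = 0.598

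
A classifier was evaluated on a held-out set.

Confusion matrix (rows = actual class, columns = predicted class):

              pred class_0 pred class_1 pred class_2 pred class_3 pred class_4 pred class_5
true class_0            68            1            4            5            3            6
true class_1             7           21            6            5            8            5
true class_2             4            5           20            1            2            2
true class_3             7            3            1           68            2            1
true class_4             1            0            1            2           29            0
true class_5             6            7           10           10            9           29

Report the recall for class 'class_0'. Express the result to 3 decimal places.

0.782

Take TP from the diagonal, FP from the rest of the 'class_0' prediction marginal, FN from the rest of the 'class_0' actual marginal.
recall = TP/(TP+FN).
class_0: TP=68, FN=1+4+5+3+6=19 → 68/87 = 0.7816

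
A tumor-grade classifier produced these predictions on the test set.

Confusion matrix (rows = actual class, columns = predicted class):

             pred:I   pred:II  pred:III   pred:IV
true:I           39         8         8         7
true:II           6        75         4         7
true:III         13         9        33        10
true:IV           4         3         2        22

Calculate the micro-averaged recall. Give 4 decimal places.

0.6760

Micro-averaging pools counts across classes: ΣTP=169, ΣFP=81, ΣFN=81.
Micro-recall = TP/(TP+FN) on pooled counts = 0.6760 (equals overall accuracy in single-label multiclass).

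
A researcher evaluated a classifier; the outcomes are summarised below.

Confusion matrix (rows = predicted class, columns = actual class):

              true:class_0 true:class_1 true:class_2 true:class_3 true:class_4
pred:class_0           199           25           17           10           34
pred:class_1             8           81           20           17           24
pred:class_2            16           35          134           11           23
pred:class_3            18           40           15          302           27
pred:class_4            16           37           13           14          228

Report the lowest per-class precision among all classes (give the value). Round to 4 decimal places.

0.5400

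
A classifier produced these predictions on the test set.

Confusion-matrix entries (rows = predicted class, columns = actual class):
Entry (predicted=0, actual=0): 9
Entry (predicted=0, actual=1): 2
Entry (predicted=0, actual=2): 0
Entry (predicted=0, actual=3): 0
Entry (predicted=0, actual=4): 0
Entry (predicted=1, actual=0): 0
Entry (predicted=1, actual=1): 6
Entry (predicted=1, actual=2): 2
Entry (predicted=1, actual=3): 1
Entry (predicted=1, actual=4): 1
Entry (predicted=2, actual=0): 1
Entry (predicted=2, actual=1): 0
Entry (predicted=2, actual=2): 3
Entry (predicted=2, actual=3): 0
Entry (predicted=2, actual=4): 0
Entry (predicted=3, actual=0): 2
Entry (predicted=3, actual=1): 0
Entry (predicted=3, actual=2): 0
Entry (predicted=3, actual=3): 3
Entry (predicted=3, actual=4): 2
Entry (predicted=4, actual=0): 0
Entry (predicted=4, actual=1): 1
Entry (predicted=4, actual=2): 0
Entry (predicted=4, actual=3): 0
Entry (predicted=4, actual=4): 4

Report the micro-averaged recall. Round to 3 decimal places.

0.676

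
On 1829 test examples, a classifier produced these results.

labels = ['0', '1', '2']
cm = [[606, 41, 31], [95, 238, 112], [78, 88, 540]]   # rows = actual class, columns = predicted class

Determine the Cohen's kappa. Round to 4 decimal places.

Observed agreement pₒ = trace/N = 1384/1829 = 0.75670
Expected agreement pₑ = Σ (rowᵢ·colᵢ)/N² = (678·779 + 445·367 + 706·683)/1829² = 0.35085
κ = (pₒ − pₑ)/(1 − pₑ) = (0.75670 − 0.35085)/(1 − 0.35085) = 0.6252

0.6252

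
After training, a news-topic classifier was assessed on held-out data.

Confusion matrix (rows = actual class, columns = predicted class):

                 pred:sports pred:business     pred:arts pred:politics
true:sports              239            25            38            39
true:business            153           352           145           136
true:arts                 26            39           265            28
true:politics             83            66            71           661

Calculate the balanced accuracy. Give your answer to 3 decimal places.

0.660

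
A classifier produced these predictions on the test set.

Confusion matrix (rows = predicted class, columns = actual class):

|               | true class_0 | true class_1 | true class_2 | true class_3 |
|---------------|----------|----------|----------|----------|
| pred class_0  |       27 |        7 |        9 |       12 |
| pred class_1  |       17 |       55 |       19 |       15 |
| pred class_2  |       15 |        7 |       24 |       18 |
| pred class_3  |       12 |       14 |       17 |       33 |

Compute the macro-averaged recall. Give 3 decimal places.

0.453

Per-class recall (TP/(TP+FN)):
  class_0: TP=27, FN=17+15+12=44 → 27/71 = 0.3803
  class_1: TP=55, FN=7+7+14=28 → 55/83 = 0.6627
  class_2: TP=24, FN=9+19+17=45 → 24/69 = 0.3478
  class_3: TP=33, FN=12+15+18=45 → 33/78 = 0.4231
Macro-recall = mean = (0.3803 + 0.6627 + 0.3478 + 0.4231) / 4 = 0.453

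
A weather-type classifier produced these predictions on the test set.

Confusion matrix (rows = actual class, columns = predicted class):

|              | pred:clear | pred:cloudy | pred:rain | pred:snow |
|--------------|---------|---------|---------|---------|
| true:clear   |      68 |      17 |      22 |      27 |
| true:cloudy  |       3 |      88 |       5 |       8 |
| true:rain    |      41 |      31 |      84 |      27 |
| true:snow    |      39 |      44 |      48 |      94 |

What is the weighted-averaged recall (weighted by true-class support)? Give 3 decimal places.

0.517

Per-class recall (TP/(TP+FN)):
  clear: TP=68, FN=17+22+27=66 → 68/134 = 0.5075
  cloudy: TP=88, FN=3+5+8=16 → 88/104 = 0.8462
  rain: TP=84, FN=41+31+27=99 → 84/183 = 0.4590
  snow: TP=94, FN=39+44+48=131 → 94/225 = 0.4178
Weighted-recall = Σ (supportᵢ/N)·recallᵢ with N=646: (134/646)·0.5075 + (104/646)·0.8462 + (183/646)·0.4590 + (225/646)·0.4178 = 0.517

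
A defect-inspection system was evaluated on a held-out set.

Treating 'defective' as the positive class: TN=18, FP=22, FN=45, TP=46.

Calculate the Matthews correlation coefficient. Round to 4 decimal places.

-0.0410

MCC = (TP·TN − FP·FN) / √((TP+FP)(TP+FN)(TN+FP)(TN+FN))
Numerator = 46·18 − 22·45 = -162
Denominator = √(68·91·40·63) = √15593760 = 3948.8935
MCC = -162 / 3948.8935 = -0.0410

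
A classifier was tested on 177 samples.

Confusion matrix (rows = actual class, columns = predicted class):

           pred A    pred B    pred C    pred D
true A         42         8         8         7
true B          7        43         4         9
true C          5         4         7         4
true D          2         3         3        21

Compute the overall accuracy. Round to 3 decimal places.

Accuracy = trace / total = (42+43+7+21=113) / 177 = 113/177 = 0.638

0.638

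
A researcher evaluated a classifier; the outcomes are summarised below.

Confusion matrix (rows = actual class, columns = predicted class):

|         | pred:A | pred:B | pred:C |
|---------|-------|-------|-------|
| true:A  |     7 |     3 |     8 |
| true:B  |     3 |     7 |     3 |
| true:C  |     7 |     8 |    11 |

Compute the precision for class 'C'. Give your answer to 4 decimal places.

One-vs-rest for 'C': TP = diagonal; FP = other classes predicted 'C'; FN = 'C' predicted as other.
precision = TP/(TP+FP).
C: TP=11, FP=8+3=11 → 11/22 = 0.50000

0.5000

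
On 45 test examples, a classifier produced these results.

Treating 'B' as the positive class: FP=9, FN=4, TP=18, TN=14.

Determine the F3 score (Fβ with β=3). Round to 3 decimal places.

0.800

Fβ = (1+β²)·TP / ((1+β²)·TP + β²·FN + FP), with β²=9
= 10·18 / (10·18 + 9·4 + 9) = 0.800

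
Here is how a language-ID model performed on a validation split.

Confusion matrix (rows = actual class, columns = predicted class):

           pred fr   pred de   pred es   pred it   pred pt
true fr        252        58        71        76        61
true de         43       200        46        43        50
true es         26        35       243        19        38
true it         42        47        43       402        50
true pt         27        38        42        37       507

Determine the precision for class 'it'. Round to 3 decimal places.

Treat 'it' as positive and all other classes as negative.
precision = TP/(TP+FP).
it: TP=402, FP=76+43+19+37=175 → 402/577 = 0.6967

0.697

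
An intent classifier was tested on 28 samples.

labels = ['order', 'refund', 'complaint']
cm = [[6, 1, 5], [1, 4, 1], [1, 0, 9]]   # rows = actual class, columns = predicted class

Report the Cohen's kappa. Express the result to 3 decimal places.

0.504

Observed agreement pₒ = trace/N = 19/28 = 0.6786
Expected agreement pₑ = Σ (rowᵢ·colᵢ)/N² = (12·8 + 6·5 + 10·15)/28² = 0.3520
κ = (pₒ − pₑ)/(1 − pₑ) = (0.6786 − 0.3520)/(1 − 0.3520) = 0.504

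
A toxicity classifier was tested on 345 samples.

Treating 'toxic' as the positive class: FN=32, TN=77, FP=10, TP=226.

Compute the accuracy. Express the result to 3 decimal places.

Accuracy = (TP+TN)/N = (226+77)/345 = 0.878

0.878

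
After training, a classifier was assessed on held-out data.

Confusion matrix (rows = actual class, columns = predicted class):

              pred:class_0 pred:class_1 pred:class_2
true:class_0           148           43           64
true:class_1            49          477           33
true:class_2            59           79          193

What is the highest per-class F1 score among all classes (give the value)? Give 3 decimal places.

Per-class F1 score (2·TP/(2·TP+FP+FN)):
  class_0: TP=148, FP=49+59=108, FN=43+64=107 → 296/511 = 0.5793
  class_1: TP=477, FP=43+79=122, FN=49+33=82 → 954/1158 = 0.8238
  class_2: TP=193, FP=64+33=97, FN=59+79=138 → 386/621 = 0.6216
Highest is class 'class_1' with F1 score = 0.824.

0.824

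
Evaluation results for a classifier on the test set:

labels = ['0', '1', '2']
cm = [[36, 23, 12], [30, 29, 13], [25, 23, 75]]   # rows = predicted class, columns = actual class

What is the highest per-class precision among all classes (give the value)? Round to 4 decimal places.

0.6098

Per-class precision (TP/(TP+FP)):
  0: TP=36, FP=23+12=35 → 36/71 = 0.50704
  1: TP=29, FP=30+13=43 → 29/72 = 0.40278
  2: TP=75, FP=25+23=48 → 75/123 = 0.60976
Highest is class '2' with precision = 0.6098.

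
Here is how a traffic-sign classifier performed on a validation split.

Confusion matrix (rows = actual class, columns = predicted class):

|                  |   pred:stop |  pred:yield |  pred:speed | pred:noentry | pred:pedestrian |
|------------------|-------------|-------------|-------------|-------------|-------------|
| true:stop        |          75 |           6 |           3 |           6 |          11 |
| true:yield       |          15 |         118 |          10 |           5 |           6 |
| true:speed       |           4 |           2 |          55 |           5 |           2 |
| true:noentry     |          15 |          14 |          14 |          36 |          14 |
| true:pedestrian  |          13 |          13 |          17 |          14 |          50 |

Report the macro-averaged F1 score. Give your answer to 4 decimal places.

0.6158

Per-class F1 score (2·TP/(2·TP+FP+FN)):
  stop: TP=75, FP=15+4+15+13=47, FN=6+3+6+11=26 → 150/223 = 0.67265
  yield: TP=118, FP=6+2+14+13=35, FN=15+10+5+6=36 → 236/307 = 0.76873
  speed: TP=55, FP=3+10+14+17=44, FN=4+2+5+2=13 → 110/167 = 0.65868
  noentry: TP=36, FP=6+5+5+14=30, FN=15+14+14+14=57 → 72/159 = 0.45283
  pedestrian: TP=50, FP=11+6+2+14=33, FN=13+13+17+14=57 → 100/190 = 0.52632
Macro-F1 score = mean = (0.67265 + 0.76873 + 0.65868 + 0.45283 + 0.52632) / 5 = 0.6158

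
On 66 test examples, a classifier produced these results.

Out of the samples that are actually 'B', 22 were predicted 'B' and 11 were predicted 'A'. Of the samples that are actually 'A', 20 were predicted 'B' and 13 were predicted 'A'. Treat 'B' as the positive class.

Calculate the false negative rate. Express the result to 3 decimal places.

0.333

FNR = FN/(FN+TP) = 11/(11+22) = 0.333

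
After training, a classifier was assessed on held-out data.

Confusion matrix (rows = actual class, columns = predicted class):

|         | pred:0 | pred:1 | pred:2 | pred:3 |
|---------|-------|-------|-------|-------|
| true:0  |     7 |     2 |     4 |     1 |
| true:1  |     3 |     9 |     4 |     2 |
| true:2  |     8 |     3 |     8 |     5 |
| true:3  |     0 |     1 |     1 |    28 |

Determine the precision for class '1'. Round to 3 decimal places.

One-vs-rest for '1': TP = diagonal; FP = other classes predicted '1'; FN = '1' predicted as other.
precision = TP/(TP+FP).
1: TP=9, FP=2+3+1=6 → 9/15 = 0.6000

0.600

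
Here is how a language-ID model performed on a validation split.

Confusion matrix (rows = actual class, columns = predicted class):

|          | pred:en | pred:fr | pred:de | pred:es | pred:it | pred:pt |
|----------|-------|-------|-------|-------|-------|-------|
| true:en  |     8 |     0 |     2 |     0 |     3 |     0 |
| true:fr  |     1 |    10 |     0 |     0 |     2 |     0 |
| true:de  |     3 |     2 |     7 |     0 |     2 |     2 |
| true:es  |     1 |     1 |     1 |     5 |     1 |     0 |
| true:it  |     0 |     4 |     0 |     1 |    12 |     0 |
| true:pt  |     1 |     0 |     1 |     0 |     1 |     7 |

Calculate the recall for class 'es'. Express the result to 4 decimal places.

Take TP from the diagonal, FP from the rest of the 'es' prediction marginal, FN from the rest of the 'es' actual marginal.
recall = TP/(TP+FN).
es: TP=5, FN=1+1+1+1+0=4 → 5/9 = 0.55556

0.5556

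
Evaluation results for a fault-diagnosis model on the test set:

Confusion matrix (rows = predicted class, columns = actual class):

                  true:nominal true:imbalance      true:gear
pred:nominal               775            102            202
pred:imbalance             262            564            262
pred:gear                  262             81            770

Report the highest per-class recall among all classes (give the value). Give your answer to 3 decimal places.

Per-class recall (TP/(TP+FN)):
  nominal: TP=775, FN=262+262=524 → 775/1299 = 0.5966
  imbalance: TP=564, FN=102+81=183 → 564/747 = 0.7550
  gear: TP=770, FN=202+262=464 → 770/1234 = 0.6240
Highest is class 'imbalance' with recall = 0.755.

0.755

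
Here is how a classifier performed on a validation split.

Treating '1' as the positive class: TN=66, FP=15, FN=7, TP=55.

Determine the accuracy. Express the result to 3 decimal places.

Accuracy = (TP+TN)/N = (55+66)/143 = 0.846

0.846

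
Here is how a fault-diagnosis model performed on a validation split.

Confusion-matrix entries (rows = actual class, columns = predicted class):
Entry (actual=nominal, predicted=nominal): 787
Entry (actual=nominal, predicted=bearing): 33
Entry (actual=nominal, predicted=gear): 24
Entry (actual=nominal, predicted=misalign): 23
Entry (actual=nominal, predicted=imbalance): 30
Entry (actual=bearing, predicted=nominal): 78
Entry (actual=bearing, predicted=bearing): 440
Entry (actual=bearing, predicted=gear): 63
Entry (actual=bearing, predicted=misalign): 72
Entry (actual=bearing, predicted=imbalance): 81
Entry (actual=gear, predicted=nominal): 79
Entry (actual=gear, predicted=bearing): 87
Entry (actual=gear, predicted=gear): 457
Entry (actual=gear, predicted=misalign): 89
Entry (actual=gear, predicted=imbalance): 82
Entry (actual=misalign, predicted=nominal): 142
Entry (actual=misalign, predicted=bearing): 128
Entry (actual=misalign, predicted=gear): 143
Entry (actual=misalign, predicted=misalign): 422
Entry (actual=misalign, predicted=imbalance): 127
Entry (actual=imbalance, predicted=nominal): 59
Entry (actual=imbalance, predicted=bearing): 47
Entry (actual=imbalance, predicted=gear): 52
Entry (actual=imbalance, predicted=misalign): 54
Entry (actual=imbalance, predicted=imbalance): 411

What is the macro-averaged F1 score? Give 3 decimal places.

0.619

Per-class F1 score (2·TP/(2·TP+FP+FN)):
  nominal: TP=787, FP=78+79+142+59=358, FN=33+24+23+30=110 → 1574/2042 = 0.7708
  bearing: TP=440, FP=33+87+128+47=295, FN=78+63+72+81=294 → 880/1469 = 0.5990
  gear: TP=457, FP=24+63+143+52=282, FN=79+87+89+82=337 → 914/1533 = 0.5962
  misalign: TP=422, FP=23+72+89+54=238, FN=142+128+143+127=540 → 844/1622 = 0.5203
  imbalance: TP=411, FP=30+81+82+127=320, FN=59+47+52+54=212 → 822/1354 = 0.6071
Macro-F1 score = mean = (0.7708 + 0.5990 + 0.5962 + 0.5203 + 0.6071) / 5 = 0.619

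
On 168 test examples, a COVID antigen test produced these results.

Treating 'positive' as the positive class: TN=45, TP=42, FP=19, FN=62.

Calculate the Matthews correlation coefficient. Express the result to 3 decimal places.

MCC = (TP·TN − FP·FN) / √((TP+FP)(TP+FN)(TN+FP)(TN+FN))
Numerator = 42·45 − 19·62 = 712
Denominator = √(61·104·64·107) = √43443712 = 6591.1844
MCC = 712 / 6591.1844 = 0.108

0.108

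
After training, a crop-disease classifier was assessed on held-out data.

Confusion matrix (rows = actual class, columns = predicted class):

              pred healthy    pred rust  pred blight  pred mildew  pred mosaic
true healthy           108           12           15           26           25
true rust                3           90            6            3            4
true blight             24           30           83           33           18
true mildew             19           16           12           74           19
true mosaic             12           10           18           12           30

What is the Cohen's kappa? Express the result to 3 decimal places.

0.431

Observed agreement pₒ = trace/N = 385/702 = 0.5484
Expected agreement pₑ = Σ (rowᵢ·colᵢ)/N² = (186·166 + 106·158 + 188·134 + 140·148 + 82·96)/702² = 0.2058
κ = (pₒ − pₑ)/(1 − pₑ) = (0.5484 − 0.2058)/(1 − 0.2058) = 0.431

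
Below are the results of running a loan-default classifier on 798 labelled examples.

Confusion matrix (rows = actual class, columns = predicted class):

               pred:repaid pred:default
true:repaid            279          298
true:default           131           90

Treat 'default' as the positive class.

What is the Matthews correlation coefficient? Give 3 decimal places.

-0.098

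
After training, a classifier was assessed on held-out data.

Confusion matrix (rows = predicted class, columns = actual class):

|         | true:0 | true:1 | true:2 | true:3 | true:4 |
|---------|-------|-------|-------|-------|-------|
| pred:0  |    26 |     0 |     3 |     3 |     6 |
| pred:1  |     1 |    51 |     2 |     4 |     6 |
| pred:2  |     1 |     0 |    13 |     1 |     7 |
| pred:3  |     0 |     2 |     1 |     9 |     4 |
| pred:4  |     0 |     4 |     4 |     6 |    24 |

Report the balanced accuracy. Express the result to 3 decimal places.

Balanced accuracy = mean of per-class recall.
  0: recall = 26/28 = 0.9286
  1: recall = 51/57 = 0.8947
  2: recall = 13/23 = 0.5652
  3: recall = 9/23 = 0.3913
  4: recall = 24/47 = 0.5106
Mean = (0.9286 + 0.8947 + 0.5652 + 0.3913 + 0.5106) / 5 = 0.658

0.658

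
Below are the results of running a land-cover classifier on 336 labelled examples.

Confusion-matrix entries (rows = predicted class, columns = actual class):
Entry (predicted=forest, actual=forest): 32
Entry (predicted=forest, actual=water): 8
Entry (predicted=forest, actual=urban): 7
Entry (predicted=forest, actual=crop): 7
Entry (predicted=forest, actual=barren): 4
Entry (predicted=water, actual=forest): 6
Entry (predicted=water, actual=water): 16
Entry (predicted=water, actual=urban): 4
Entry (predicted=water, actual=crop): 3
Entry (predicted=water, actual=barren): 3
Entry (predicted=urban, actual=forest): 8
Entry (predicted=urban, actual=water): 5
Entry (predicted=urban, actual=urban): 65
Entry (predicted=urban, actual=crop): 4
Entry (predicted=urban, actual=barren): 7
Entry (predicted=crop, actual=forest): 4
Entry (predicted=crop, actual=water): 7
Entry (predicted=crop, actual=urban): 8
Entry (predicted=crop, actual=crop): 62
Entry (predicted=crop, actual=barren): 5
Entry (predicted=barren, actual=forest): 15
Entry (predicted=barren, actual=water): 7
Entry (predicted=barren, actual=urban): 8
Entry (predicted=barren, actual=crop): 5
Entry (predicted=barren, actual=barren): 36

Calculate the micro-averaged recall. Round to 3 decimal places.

Micro-averaging pools counts across classes: ΣTP=211, ΣFP=125, ΣFN=125.
Micro-recall = TP/(TP+FN) on pooled counts = 0.628 (equals overall accuracy in single-label multiclass).

0.628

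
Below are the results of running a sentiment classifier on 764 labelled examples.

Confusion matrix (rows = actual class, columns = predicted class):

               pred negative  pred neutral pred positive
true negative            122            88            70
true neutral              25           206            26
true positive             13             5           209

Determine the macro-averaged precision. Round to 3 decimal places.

0.712

Per-class precision (TP/(TP+FP)):
  negative: TP=122, FP=25+13=38 → 122/160 = 0.7625
  neutral: TP=206, FP=88+5=93 → 206/299 = 0.6890
  positive: TP=209, FP=70+26=96 → 209/305 = 0.6852
Macro-precision = mean = (0.7625 + 0.6890 + 0.6852) / 3 = 0.712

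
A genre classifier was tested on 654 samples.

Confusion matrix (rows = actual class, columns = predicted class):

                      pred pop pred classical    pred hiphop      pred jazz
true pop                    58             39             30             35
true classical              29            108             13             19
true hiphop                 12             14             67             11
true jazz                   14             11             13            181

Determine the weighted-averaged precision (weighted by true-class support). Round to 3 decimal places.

0.622

Per-class precision (TP/(TP+FP)):
  pop: TP=58, FP=29+12+14=55 → 58/113 = 0.5133
  classical: TP=108, FP=39+14+11=64 → 108/172 = 0.6279
  hiphop: TP=67, FP=30+13+13=56 → 67/123 = 0.5447
  jazz: TP=181, FP=35+19+11=65 → 181/246 = 0.7358
Weighted-precision = Σ (supportᵢ/N)·precisionᵢ with N=654: (162/654)·0.5133 + (169/654)·0.6279 + (104/654)·0.5447 + (219/654)·0.7358 = 0.622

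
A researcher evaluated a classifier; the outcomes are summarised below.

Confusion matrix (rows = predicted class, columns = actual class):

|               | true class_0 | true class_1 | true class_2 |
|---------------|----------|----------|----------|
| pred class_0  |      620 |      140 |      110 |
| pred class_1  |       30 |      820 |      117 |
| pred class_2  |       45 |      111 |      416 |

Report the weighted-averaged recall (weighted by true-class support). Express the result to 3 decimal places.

Per-class recall (TP/(TP+FN)):
  class_0: TP=620, FN=30+45=75 → 620/695 = 0.8921
  class_1: TP=820, FN=140+111=251 → 820/1071 = 0.7656
  class_2: TP=416, FN=110+117=227 → 416/643 = 0.6470
Weighted-recall = Σ (supportᵢ/N)·recallᵢ with N=2409: (695/2409)·0.8921 + (1071/2409)·0.7656 + (643/2409)·0.6470 = 0.770

0.770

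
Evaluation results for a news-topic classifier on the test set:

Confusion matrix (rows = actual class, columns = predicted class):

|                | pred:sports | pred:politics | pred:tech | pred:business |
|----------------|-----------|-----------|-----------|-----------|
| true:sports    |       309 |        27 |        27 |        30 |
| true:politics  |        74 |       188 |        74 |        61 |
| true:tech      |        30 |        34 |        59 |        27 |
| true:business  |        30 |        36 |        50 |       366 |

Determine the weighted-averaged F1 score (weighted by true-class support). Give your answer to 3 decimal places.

0.650

Per-class F1 score (2·TP/(2·TP+FP+FN)):
  sports: TP=309, FP=74+30+30=134, FN=27+27+30=84 → 618/836 = 0.7392
  politics: TP=188, FP=27+34+36=97, FN=74+74+61=209 → 376/682 = 0.5513
  tech: TP=59, FP=27+74+50=151, FN=30+34+27=91 → 118/360 = 0.3278
  business: TP=366, FP=30+61+27=118, FN=30+36+50=116 → 732/966 = 0.7578
Weighted-F1 score = Σ (supportᵢ/N)·F1 scoreᵢ with N=1422: (393/1422)·0.7392 + (397/1422)·0.5513 + (150/1422)·0.3278 + (482/1422)·0.7578 = 0.650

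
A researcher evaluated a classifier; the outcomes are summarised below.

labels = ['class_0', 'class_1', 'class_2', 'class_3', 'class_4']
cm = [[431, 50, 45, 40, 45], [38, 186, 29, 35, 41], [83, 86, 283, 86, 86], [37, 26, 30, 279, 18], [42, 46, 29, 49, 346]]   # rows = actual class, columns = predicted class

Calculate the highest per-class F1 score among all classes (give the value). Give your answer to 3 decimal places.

0.694

Per-class F1 score (2·TP/(2·TP+FP+FN)):
  class_0: TP=431, FP=38+83+37+42=200, FN=50+45+40+45=180 → 862/1242 = 0.6940
  class_1: TP=186, FP=50+86+26+46=208, FN=38+29+35+41=143 → 372/723 = 0.5145
  class_2: TP=283, FP=45+29+30+29=133, FN=83+86+86+86=341 → 566/1040 = 0.5442
  class_3: TP=279, FP=40+35+86+49=210, FN=37+26+30+18=111 → 558/879 = 0.6348
  class_4: TP=346, FP=45+41+86+18=190, FN=42+46+29+49=166 → 692/1048 = 0.6603
Highest is class 'class_0' with F1 score = 0.694.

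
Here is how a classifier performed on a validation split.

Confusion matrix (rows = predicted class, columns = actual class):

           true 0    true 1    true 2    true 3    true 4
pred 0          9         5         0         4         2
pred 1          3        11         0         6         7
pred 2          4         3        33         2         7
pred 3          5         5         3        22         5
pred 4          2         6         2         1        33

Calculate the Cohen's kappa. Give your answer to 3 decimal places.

Observed agreement pₒ = trace/N = 108/180 = 0.6000
Expected agreement pₑ = Σ (rowᵢ·colᵢ)/N² = (23·20 + 30·27 + 38·49 + 35·40 + 54·44)/180² = 0.2132
κ = (pₒ − pₑ)/(1 − pₑ) = (0.6000 − 0.2132)/(1 − 0.2132) = 0.492

0.492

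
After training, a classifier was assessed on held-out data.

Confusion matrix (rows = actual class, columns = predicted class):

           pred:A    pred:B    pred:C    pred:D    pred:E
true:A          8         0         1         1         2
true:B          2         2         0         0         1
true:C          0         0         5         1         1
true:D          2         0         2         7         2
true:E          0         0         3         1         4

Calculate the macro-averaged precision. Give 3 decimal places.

Per-class precision (TP/(TP+FP)):
  A: TP=8, FP=2+0+2+0=4 → 8/12 = 0.6667
  B: TP=2, FP=0+0+0+0=0 → 2/2 = 1.0000
  C: TP=5, FP=1+0+2+3=6 → 5/11 = 0.4545
  D: TP=7, FP=1+0+1+1=3 → 7/10 = 0.7000
  E: TP=4, FP=2+1+1+2=6 → 4/10 = 0.4000
Macro-precision = mean = (0.6667 + 1.0000 + 0.4545 + 0.7000 + 0.4000) / 5 = 0.644

0.644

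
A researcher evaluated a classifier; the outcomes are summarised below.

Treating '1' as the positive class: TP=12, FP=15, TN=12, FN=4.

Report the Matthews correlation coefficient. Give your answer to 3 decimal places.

MCC = (TP·TN − FP·FN) / √((TP+FP)(TP+FN)(TN+FP)(TN+FN))
Numerator = 12·12 − 15·4 = 84
Denominator = √(27·16·27·16) = √186624 = 432.0000
MCC = 84 / 432.0000 = 0.194

0.194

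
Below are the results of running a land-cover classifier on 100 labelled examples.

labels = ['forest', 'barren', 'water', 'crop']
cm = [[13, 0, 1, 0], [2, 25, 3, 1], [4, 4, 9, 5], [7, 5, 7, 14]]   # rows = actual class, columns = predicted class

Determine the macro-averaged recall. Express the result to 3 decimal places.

0.642

Per-class recall (TP/(TP+FN)):
  forest: TP=13, FN=0+1+0=1 → 13/14 = 0.9286
  barren: TP=25, FN=2+3+1=6 → 25/31 = 0.8065
  water: TP=9, FN=4+4+5=13 → 9/22 = 0.4091
  crop: TP=14, FN=7+5+7=19 → 14/33 = 0.4242
Macro-recall = mean = (0.9286 + 0.8065 + 0.4091 + 0.4242) / 4 = 0.642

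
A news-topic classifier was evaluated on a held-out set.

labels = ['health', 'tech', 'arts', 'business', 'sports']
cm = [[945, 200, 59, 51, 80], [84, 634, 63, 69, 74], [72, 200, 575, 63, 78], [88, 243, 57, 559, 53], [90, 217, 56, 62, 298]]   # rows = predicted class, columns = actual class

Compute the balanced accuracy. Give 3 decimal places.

0.616

Balanced accuracy = mean of per-class recall.
  health: recall = 945/1279 = 0.7389
  tech: recall = 634/1494 = 0.4244
  arts: recall = 575/810 = 0.7099
  business: recall = 559/804 = 0.6953
  sports: recall = 298/583 = 0.5111
Mean = (0.7389 + 0.4244 + 0.7099 + 0.6953 + 0.5111) / 5 = 0.616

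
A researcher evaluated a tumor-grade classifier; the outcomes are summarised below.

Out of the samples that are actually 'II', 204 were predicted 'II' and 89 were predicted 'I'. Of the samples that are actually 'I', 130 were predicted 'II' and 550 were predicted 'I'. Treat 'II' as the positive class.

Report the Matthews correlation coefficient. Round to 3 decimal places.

MCC = (TP·TN − FP·FN) / √((TP+FP)(TP+FN)(TN+FP)(TN+FN))
Numerator = 204·550 − 130·89 = 100630
Denominator = √(334·293·680·639) = √42522996240 = 206211.0478
MCC = 100630 / 206211.0478 = 0.488

0.488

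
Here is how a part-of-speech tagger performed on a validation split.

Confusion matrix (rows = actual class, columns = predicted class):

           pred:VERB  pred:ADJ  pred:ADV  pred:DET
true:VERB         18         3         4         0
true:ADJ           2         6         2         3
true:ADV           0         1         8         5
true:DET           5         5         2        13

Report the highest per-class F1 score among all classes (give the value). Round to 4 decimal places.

0.7200

Per-class F1 score (2·TP/(2·TP+FP+FN)):
  VERB: TP=18, FP=2+0+5=7, FN=3+4+0=7 → 36/50 = 0.72000
  ADJ: TP=6, FP=3+1+5=9, FN=2+2+3=7 → 12/28 = 0.42857
  ADV: TP=8, FP=4+2+2=8, FN=0+1+5=6 → 16/30 = 0.53333
  DET: TP=13, FP=0+3+5=8, FN=5+5+2=12 → 26/46 = 0.56522
Highest is class 'VERB' with F1 score = 0.7200.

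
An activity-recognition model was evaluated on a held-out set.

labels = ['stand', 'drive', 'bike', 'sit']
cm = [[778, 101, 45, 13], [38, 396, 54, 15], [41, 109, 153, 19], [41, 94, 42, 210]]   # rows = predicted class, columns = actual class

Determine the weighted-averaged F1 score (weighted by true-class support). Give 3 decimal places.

0.715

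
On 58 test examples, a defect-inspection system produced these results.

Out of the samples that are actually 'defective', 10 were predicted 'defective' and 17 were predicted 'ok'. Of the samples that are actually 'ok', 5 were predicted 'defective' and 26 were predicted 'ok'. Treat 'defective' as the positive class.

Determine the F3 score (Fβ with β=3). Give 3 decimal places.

0.388

Fβ = (1+β²)·TP / ((1+β²)·TP + β²·FN + FP), with β²=9
= 10·10 / (10·10 + 9·17 + 5) = 0.388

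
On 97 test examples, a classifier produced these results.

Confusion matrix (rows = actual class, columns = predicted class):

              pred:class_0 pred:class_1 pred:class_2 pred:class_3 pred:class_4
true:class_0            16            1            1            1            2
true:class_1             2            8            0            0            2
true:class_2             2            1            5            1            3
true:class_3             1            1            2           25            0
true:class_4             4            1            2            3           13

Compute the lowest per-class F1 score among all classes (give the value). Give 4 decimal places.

0.4545

Per-class F1 score (2·TP/(2·TP+FP+FN)):
  class_0: TP=16, FP=2+2+1+4=9, FN=1+1+1+2=5 → 32/46 = 0.69565
  class_1: TP=8, FP=1+1+1+1=4, FN=2+0+0+2=4 → 16/24 = 0.66667
  class_2: TP=5, FP=1+0+2+2=5, FN=2+1+1+3=7 → 10/22 = 0.45455
  class_3: TP=25, FP=1+0+1+3=5, FN=1+1+2+0=4 → 50/59 = 0.84746
  class_4: TP=13, FP=2+2+3+0=7, FN=4+1+2+3=10 → 26/43 = 0.60465
Lowest is class 'class_2' with F1 score = 0.4545.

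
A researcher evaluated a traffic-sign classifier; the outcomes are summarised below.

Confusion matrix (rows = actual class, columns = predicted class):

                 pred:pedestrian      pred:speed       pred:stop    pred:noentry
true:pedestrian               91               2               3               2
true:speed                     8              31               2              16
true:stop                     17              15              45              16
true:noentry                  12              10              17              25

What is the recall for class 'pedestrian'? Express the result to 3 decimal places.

Take TP from the diagonal, FP from the rest of the 'pedestrian' prediction marginal, FN from the rest of the 'pedestrian' actual marginal.
recall = TP/(TP+FN).
pedestrian: TP=91, FN=2+3+2=7 → 91/98 = 0.9286

0.929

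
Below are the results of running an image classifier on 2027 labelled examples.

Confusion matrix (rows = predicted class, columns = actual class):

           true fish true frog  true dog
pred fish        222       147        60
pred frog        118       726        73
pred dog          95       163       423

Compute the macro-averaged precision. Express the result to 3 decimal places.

0.643

Per-class precision (TP/(TP+FP)):
  fish: TP=222, FP=147+60=207 → 222/429 = 0.5175
  frog: TP=726, FP=118+73=191 → 726/917 = 0.7917
  dog: TP=423, FP=95+163=258 → 423/681 = 0.6211
Macro-precision = mean = (0.5175 + 0.7917 + 0.6211) / 3 = 0.643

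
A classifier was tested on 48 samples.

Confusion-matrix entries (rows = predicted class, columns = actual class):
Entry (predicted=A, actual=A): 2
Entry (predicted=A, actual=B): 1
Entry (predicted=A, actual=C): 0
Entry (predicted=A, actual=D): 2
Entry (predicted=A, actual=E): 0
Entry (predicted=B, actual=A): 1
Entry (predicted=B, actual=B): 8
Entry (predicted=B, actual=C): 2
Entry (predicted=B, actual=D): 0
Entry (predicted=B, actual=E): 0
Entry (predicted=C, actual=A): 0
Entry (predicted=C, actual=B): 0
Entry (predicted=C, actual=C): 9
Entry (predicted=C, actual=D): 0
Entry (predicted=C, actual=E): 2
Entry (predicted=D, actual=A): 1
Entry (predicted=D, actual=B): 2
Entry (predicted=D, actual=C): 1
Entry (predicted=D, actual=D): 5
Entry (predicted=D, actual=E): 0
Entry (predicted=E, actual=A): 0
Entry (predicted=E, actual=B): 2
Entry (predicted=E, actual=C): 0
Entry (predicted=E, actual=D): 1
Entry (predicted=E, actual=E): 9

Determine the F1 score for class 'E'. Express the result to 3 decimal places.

F1 score = 2·TP/(2·TP+FP+FN).
E: TP=9, FP=0+2+0+1=3, FN=0+0+2+0=2 → 18/23 = 0.7826

0.783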